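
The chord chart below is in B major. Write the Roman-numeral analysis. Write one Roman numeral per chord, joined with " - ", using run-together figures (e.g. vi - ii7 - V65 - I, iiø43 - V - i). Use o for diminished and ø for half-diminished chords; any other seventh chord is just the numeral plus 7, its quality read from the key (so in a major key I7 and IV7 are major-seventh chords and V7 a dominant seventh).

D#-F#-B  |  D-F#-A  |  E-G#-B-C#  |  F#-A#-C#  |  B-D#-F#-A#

I6 - bIII - ii65 - V - I7

D#-F#-B: major triad on B = scale degree 1 → I6.
D-F#-A: major triad on D — chromatic; bIII (borrowed from the parallel minor).
E-G#-B-C# has root C#, degree 2 in B major, so ii65.
F#-A#-C# has root F#, degree 5 in B major, so V.
B-D#-F#-A# has root B, degree 1 in B major, so I7.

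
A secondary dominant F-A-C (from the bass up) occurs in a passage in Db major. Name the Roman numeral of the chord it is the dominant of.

vi

The chord is a major triad on F.
A dominant resolves down a perfect fifth: F → Bb. In Db major, Bb is scale degree 6, i.e. vi.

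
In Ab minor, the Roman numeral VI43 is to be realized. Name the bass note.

Cb

VI in Ab minor has root Fb; the chord is Fb-Ab-Cb-Eb.
The figure 43 means second inversion — the fifth is in the bass.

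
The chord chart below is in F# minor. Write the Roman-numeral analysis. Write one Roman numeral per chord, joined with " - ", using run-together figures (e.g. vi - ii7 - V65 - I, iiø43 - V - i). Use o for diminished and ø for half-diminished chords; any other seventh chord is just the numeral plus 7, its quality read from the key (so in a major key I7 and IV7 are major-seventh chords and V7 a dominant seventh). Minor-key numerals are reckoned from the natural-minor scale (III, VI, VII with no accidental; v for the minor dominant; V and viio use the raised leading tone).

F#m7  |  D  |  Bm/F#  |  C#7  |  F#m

i7 - VI - iv64 - V7 - i

F#m7 has root F#, degree 1 in F# minor, so i7.
D has root D, degree 6 in F# minor, so VI.
Bm/F#: root B is the subdominant; minor triad there is iv64.
C#7: root C# is the dominant; dominant seventh chord there is V7.
F#m: root F# is the tonic; minor triad there is i.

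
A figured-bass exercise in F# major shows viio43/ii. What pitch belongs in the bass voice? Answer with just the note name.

The applied chord viio43/ii is rooted on F##: F##-A#-C#-E.
The figure 43 means second inversion — the fifth is in the bass.

C#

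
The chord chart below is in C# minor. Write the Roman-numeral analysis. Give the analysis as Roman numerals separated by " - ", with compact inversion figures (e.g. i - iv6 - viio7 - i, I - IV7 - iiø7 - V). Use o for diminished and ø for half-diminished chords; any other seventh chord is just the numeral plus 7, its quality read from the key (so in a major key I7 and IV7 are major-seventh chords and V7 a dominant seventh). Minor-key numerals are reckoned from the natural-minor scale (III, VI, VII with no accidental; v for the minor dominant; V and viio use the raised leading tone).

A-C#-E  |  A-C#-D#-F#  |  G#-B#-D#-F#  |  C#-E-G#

VI - iiø43 - V7 - i

A-C#-E has root A, degree 6 in C# minor, so VI.
A-C#-D#-F# has root D#, degree 2 in C# minor, so iiø43.
G#-B#-D#-F# has root G#, degree 5 in C# minor, so V7.
C#-E-G#: minor triad on C# = scale degree 1 → i.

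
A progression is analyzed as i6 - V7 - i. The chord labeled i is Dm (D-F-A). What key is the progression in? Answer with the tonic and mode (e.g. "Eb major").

D minor

The chord Dm is a minor triad rooted on D; its label is i.
If D is scale degree 1 and the mode makes that degree carry a minor triad, the tonic is D and the mode is minor.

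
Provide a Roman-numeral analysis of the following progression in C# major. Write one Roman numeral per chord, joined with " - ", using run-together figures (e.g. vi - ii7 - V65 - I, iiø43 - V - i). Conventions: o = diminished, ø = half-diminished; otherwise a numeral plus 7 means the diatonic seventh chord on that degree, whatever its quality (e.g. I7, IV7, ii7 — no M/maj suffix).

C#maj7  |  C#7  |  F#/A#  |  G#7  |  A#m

I7 - V7/IV - IV6 - V7 - vi

C#maj7: major seventh chord on C# = scale degree 1 → I7.
C#7: a dominant seventh chord on C#, the applied dominant of IV → V7/IV.
F#/A# has root F#, degree 4 in C# major, so IV6.
G#7 has root G#, degree 5 in C# major, so V7.
A#m: root A# is the submediant; minor triad there is vi.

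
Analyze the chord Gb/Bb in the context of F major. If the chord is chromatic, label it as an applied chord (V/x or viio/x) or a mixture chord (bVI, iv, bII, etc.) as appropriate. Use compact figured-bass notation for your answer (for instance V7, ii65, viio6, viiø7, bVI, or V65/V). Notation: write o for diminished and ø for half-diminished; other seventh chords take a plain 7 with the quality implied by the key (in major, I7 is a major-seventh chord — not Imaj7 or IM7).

The pitches Gb-Bb-Db form a major triad rooted on Gb.
Gb is the lowered second degree of F major (diatonic 2 would be G). This is the Neapolitan sixth — a major triad on the lowered second degree, here in its customary first inversion.
With Bb in the bass the chord is in first inversion, so the figured bass is 6.

bII6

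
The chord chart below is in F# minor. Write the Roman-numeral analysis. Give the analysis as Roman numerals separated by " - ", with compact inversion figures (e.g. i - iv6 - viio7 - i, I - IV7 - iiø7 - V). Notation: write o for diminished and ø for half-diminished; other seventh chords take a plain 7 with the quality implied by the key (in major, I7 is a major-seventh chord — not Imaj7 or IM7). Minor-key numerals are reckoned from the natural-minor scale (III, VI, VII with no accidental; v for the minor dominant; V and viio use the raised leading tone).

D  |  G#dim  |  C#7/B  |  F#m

VI - iio - V42 - i

D: major triad on D = scale degree 6 → VI.
G#dim has root G#, degree 2 in F# minor, so iio.
C#7/B has root C#, degree 5 in F# minor, so V42.
F#m has root F#, degree 1 in F# minor, so i.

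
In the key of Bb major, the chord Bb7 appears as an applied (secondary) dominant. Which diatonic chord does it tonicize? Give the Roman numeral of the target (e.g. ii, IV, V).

The chord is a dominant seventh chord on Bb.
A dominant resolves down a perfect fifth: Bb → Eb. In Bb major, Eb is scale degree 4, i.e. IV.

IV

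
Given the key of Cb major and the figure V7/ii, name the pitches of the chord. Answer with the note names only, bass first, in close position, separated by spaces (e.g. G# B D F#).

Ab C Eb Gb

The slash means an applied dominant: we want the dominant of ii. In Cb major, ii is Db minor, and its dominant is built on Ab.
Building a dominant seventh chord on Ab gives Ab-C-Eb-Gb.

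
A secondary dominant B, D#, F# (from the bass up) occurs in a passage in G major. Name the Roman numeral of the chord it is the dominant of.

The chord is a major triad on B.
A dominant resolves down a perfect fifth: B → E. In G major, E is scale degree 6, i.e. vi.

vi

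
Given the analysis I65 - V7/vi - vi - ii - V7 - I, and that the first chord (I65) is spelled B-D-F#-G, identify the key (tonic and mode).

G major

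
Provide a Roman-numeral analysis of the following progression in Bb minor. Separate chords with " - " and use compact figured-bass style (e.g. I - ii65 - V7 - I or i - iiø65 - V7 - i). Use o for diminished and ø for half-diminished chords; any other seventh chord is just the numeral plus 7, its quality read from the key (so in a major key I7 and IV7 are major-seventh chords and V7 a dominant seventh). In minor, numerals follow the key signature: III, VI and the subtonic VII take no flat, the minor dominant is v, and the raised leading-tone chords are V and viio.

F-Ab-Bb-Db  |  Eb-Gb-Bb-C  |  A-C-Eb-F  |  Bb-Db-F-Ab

F-Ab-Bb-Db has root Bb, degree 1 in Bb minor, so i43.
Eb-Gb-Bb-C: half-diminished seventh chord on C = scale degree 2 → iiø65.
A-C-Eb-F has root F, degree 5 in Bb minor, so V65.
Bb-Db-F-Ab: minor seventh chord on Bb = scale degree 1 → i7.

i43 - iiø65 - V65 - i7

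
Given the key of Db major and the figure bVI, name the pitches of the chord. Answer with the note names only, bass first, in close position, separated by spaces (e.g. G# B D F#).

Scale degree 6 in Db major is Bb; lowering it a half step gives Bbb. bVI is a major triad on the lowered sixth degree, borrowed from the parallel minor.
So the chord is Bbb-Db-Fb.

Bbb Db Fb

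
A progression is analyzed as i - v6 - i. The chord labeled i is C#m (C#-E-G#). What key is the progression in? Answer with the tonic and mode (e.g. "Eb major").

The chord C#m is a minor triad rooted on C#; its label is i.
If C# is scale degree 1 and the mode makes that degree carry a minor triad, the tonic is C# and the mode is minor.

C# minor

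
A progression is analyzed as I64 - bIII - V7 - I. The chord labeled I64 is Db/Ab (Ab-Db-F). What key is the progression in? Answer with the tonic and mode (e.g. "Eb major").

The anchor chord is a major triad on Db, labeled I64.
If Db is scale degree 1 and the mode makes that degree carry a major triad, the tonic is Db and the mode is major.

Db major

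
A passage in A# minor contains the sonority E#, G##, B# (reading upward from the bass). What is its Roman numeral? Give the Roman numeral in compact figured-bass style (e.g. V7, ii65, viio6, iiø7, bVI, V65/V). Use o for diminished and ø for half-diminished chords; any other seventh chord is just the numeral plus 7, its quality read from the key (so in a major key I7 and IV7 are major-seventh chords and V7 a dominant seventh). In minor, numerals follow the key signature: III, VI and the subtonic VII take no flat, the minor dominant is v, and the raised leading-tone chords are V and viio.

Stacked in thirds the chord is E#-G##-B#: a major triad on E#.
E# is scale degree 5 in A# minor, and a major triad on that degree is written V.

V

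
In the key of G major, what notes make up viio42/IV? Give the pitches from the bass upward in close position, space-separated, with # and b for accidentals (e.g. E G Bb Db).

Ab B D F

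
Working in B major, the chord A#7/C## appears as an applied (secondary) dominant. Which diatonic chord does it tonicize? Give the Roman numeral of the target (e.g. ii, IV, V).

iii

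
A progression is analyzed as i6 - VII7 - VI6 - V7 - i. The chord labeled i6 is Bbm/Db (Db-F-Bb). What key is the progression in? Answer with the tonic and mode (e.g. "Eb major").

Bb minor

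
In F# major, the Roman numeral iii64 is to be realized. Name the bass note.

E#

iii in F# major has root A#; the chord is A#-C#-E#.
The figure 64 means second inversion — the fifth is in the bass.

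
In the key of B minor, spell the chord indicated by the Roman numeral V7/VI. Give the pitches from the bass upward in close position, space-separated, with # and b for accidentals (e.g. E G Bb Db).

The slash means an applied dominant: we want the dominant of VI. In B minor, VI is G major, and its dominant is built on D.
Building a dominant seventh chord on D gives D-F#-A-C.

D F# A C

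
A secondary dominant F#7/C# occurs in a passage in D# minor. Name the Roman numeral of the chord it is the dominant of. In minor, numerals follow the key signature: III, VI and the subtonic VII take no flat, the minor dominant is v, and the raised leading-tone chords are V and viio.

VI

The chord is a dominant seventh chord on F#.
A dominant resolves down a perfect fifth: F# → B. In D# minor, B is scale degree 6, i.e. VI.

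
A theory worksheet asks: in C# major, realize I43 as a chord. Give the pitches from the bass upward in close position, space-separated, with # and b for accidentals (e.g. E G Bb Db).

G# B# C# E#

The numeral's case and figure indicate a major seventh chord. In C# major its root, the first degree, is C#.
Stacking thirds from C# gives C#-E#-G#-B#.
With the 43 figure the chord is in second inversion; from the bass G# upward in close position it reads G#-B#-C#-E#.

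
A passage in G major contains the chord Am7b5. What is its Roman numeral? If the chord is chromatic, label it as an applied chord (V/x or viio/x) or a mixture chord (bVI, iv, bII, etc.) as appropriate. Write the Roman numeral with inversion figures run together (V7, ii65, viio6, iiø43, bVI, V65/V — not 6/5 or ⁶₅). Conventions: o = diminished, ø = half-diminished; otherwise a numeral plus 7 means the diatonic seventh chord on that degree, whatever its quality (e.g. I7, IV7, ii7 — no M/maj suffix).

Stacked in thirds the chord is A-C-Eb-G: a half-diminished seventh chord on A.
A is the second degree of G major. This is the half-diminished supertonic seventh, borrowed from the parallel minor.

iiø7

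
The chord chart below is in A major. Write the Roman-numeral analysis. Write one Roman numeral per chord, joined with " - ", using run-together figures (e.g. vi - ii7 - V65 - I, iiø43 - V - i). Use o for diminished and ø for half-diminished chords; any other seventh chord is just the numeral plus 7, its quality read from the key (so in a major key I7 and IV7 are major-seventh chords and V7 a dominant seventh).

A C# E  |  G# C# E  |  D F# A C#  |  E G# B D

A-C#-E: root A is the tonic; major triad there is I.
G#-C#-E: root C# is the mediant; minor triad there is iii64.
D-F#-A-C# has root D, degree 4 in A major, so IV7.
E-G#-B-D has root E, degree 5 in A major, so V7.

I - iii64 - IV7 - V7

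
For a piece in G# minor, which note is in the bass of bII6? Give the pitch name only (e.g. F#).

bII in G# minor has root A; the chord is A-C#-E.
The figure 6 means first inversion — the third is in the bass.

C#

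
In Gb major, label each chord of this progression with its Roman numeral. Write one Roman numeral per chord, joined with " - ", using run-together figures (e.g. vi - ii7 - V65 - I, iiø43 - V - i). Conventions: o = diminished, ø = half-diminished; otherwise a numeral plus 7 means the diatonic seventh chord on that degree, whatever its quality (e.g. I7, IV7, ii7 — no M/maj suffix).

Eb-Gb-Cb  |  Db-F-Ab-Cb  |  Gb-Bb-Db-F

Eb-Gb-Cb has root Cb, degree 4 in Gb major, so IV6.
Db-F-Ab-Cb: root Db is the dominant; dominant seventh chord there is V7.
Gb-Bb-Db-F: root Gb is the tonic; major seventh chord there is I7.

IV6 - V7 - I7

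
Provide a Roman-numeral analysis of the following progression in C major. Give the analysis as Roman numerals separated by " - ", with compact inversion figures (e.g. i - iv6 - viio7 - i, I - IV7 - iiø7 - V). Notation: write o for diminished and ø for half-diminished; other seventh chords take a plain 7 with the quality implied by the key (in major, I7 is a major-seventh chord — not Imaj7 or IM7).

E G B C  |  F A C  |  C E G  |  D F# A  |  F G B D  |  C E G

I65 - IV - I - V/V - V42 - I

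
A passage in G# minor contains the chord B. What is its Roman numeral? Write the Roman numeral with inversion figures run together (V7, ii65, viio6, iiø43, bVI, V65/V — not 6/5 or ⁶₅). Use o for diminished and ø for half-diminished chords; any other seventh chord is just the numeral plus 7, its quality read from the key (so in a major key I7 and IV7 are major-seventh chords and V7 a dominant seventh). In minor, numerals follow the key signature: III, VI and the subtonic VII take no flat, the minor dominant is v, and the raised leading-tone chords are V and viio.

III

Stacked in thirds the chord is B-D#-F#: a major triad on B.
B is scale degree 3 in G# minor, and a major triad on that degree is written III.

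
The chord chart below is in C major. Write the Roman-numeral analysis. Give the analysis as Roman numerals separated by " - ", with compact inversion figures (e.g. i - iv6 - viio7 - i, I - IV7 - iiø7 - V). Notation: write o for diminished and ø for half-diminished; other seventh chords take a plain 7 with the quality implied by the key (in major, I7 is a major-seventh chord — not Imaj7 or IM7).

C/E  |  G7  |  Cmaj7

I6 - V7 - I7

C/E has root C, degree 1 in C major, so I6.
G7: root G is the dominant; dominant seventh chord there is V7.
Cmaj7: major seventh chord on C = scale degree 1 → I7.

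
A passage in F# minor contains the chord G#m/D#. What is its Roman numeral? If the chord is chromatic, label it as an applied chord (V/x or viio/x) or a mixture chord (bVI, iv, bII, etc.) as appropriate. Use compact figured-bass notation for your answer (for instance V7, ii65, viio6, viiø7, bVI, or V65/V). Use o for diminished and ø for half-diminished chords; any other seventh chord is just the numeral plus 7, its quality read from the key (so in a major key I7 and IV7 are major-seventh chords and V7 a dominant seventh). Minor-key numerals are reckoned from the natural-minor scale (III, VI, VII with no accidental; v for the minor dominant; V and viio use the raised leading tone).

The pitches G#-B-D# form a minor triad rooted on G#.
G# is the second degree of F# minor. This is the minor supertonic, borrowed from the parallel major (the Dorian ii).
With D# in the bass the chord is in second inversion, so the figured bass is 64.

ii64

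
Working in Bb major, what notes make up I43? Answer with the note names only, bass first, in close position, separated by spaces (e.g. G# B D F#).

F A Bb D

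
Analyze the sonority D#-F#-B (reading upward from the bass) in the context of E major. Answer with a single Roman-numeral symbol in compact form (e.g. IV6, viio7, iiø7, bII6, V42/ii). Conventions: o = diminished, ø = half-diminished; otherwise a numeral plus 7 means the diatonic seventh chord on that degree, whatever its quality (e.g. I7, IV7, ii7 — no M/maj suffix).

The pitches B-D#-F# form a major triad rooted on B.
B is scale degree 5 in E major, and a major triad on that degree is written V.
With D# in the bass the chord is in first inversion, so the figured bass is 6.

V6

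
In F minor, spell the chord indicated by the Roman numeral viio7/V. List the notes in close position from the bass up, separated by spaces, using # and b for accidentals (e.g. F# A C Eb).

B D F Ab

viio7/V is a secondary leading-tone chord. The target V is C in F minor; the applied chord is rooted a semitone below, on B.
Building a fully diminished seventh chord on B gives B-D-F-Ab.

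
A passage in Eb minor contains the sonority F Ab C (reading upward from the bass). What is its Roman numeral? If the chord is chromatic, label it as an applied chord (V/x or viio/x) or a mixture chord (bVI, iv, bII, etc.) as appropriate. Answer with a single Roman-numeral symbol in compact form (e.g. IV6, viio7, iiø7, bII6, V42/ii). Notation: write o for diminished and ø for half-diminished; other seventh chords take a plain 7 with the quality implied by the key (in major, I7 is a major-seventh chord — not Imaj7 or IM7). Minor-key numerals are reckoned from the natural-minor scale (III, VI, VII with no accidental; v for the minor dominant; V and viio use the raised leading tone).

Stacked in thirds the chord is F-Ab-C: a minor triad on F.
F is the second degree of Eb minor. This is the minor supertonic, borrowed from the parallel major (the Dorian ii).

ii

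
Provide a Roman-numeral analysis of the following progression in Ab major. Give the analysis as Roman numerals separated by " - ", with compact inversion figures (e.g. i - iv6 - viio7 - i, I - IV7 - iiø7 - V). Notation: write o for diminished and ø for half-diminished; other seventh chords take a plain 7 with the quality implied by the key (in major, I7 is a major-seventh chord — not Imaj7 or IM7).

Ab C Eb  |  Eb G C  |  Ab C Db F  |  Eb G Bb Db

I - iii6 - IV43 - V7

Ab-C-Eb has root Ab, degree 1 in Ab major, so I.
Eb-G-C has root C, degree 3 in Ab major, so iii6.
Ab-C-Db-F: major seventh chord on Db = scale degree 4 → IV43.
Eb-G-Bb-Db has root Eb, degree 5 in Ab major, so V7.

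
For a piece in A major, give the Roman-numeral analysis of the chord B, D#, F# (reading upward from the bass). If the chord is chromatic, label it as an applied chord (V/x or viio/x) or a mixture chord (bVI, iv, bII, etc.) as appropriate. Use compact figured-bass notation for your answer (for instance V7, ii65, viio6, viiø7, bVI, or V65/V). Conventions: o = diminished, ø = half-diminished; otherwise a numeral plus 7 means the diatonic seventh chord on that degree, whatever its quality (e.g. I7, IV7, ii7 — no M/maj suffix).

V/V

The pitches B-D#-F# form a major triad rooted on B.
B is not a diatonic chord root with this quality in A major, but it lies a perfect fifth above E (V), so the chord functions as an applied dominant of V.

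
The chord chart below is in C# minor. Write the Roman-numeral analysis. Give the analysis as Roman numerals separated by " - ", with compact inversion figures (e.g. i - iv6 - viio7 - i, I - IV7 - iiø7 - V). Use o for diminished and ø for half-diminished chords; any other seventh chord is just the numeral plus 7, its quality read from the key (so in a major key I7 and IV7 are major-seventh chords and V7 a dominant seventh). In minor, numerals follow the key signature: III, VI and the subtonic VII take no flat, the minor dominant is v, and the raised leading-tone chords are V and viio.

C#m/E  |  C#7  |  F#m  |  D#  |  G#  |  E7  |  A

C#m/E has root C#, degree 1 in C# minor, so i6.
C#7: chromatic; C# is V of iv, so V7/iv.
F#m has root F#, degree 4 in C# minor, so iv.
D#: chromatic; D# is V of V, so V/V.
G#: major triad on G# = scale degree 5 → V.
E7: a dominant seventh chord on E, the applied dominant of VI → V7/VI.
A has root A, degree 6 in C# minor, so VI.

i6 - V7/iv - iv - V/V - V - V7/VI - VI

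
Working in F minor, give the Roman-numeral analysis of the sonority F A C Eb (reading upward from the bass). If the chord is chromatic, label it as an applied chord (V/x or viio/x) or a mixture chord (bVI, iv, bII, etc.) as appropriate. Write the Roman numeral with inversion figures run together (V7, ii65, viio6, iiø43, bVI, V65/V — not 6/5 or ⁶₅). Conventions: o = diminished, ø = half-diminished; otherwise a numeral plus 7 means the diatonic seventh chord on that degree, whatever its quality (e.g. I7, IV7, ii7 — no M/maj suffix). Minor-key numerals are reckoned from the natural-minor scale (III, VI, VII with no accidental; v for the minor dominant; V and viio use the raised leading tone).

The pitches F-A-C-Eb form a dominant seventh chord rooted on F.
F is not a diatonic chord root with this quality in F minor, but it lies a perfect fifth above Bb (iv), so the chord functions as an applied dominant of iv.

V7/iv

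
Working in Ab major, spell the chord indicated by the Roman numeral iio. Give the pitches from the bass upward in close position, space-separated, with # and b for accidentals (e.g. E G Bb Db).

Bb Db Fb

Scale degree 2 in Ab major is Bb; here the chord built on it is altered to a diminished triad. iio is the diminished supertonic triad, borrowed from the parallel minor.
So the chord is Bb-Db-Fb, a diminished triad.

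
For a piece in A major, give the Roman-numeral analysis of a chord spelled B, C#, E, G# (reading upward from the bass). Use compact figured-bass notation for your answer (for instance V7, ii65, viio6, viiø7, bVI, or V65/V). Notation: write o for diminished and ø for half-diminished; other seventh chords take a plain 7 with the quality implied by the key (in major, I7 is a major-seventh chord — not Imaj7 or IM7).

iii42

Stacked in thirds the chord is C#-E-G#-B: a minor seventh chord on C#.
In A major, C# is the mediant; the diatonic minor seventh chord there is iii7.
With B in the bass the chord is in third inversion, so the figured bass is 42.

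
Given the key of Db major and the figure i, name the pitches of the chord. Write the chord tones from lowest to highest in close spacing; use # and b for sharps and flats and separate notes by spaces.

i is the minor tonic, borrowed from the parallel minor. In Db major that root is Db.
So the chord is Db-Fb-Ab.

Db Fb Ab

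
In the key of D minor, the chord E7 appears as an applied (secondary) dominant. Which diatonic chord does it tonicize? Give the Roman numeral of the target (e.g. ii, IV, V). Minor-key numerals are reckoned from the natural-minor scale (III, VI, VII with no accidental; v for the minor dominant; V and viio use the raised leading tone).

The chord is a dominant seventh chord on E.
A dominant resolves down a perfect fifth: E → A. In D minor, A is scale degree 5, i.e. V.

V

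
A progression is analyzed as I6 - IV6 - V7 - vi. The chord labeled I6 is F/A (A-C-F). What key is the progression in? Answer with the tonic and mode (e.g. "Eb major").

F major

I6 is given as A-C-F — a major triad with root F.
If F is scale degree 1 and the mode makes that degree carry a major triad, the tonic is F and the mode is major.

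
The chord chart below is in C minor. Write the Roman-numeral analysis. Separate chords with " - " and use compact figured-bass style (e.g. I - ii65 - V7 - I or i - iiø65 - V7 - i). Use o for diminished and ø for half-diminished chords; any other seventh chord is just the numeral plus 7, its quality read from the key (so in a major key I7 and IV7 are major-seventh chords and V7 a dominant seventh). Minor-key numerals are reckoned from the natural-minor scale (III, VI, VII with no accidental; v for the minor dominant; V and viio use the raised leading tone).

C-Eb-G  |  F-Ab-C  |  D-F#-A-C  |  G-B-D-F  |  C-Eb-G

C-Eb-G: root C is the tonic; minor triad there is i.
F-Ab-C: minor triad on F = scale degree 4 → iv.
D-F#-A-C: chromatic; D is V of V, so V7/V.
G-B-D-F: dominant seventh chord on G = scale degree 5 → V7.
C-Eb-G: minor triad on C = scale degree 1 → i.

i - iv - V7/V - V7 - i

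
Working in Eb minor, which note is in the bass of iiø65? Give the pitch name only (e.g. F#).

Ab

iiø in Eb minor has root F; the chord is F-Ab-Cb-Eb.
The figure 65 means first inversion — the third is in the bass.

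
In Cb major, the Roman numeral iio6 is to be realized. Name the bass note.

iio in Cb major has root Db; the chord is Db-Fb-Abb.
The figure 6 means first inversion — the third is in the bass.

Fb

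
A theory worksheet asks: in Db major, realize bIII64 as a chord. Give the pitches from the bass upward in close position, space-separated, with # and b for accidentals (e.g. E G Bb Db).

Cb Fb Ab

bIII64 is a major triad on the lowered third degree, borrowed from the parallel minor. In Db major that root is Fb.
So the chord is Fb-Ab-Cb.
With the 64 figure the chord is in second inversion; from the bass Cb upward in close position it reads Cb-Fb-Ab.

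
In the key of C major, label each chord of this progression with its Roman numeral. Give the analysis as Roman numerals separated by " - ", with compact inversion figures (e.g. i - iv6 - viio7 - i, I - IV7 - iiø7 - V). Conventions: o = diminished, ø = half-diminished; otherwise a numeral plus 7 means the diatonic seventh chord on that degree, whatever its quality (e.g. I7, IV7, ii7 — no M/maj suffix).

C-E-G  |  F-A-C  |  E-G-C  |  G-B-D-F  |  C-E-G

C-E-G: major triad on C = scale degree 1 → I.
F-A-C: major triad on F = scale degree 4 → IV.
E-G-C has root C, degree 1 in C major, so I6.
G-B-D-F: dominant seventh chord on G = scale degree 5 → V7.
C-E-G has root C, degree 1 in C major, so I.

I - IV - I6 - V7 - I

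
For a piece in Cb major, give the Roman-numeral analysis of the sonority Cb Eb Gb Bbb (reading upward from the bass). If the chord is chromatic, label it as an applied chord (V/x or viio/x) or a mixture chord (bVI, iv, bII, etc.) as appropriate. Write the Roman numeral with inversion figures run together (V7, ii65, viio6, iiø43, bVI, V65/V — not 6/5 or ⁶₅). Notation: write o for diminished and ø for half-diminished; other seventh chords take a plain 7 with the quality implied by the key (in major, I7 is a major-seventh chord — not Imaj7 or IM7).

V7/IV

The pitches Cb-Eb-Gb-Bbb form a dominant seventh chord rooted on Cb.
Cb is not a diatonic chord root with this quality in Cb major, but it lies a perfect fifth above Fb (IV), so the chord functions as an applied dominant of IV.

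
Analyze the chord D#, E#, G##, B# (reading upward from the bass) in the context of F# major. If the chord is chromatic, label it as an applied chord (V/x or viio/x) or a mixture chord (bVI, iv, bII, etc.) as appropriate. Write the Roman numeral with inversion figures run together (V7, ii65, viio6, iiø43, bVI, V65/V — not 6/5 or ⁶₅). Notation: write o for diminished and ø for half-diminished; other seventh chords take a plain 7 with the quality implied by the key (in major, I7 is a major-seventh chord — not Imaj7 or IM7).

V42/iii

The pitches E#-G##-B#-D# form a dominant seventh chord rooted on E#.
E# is not a diatonic chord root with this quality in F# major, but it lies a perfect fifth above A# (iii), so the chord functions as an applied dominant of iii.
With D# in the bass the chord is in third inversion, so the figured bass is 42.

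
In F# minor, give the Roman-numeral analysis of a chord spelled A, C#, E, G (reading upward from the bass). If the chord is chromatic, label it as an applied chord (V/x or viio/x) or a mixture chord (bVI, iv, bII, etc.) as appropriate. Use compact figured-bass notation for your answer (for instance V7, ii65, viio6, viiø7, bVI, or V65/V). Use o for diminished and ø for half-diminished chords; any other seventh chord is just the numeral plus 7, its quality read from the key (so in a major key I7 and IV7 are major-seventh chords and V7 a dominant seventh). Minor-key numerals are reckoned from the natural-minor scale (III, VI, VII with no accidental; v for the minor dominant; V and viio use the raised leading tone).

Stacked in thirds the chord is A-C#-E-G: a dominant seventh chord on A.
A is not a diatonic chord root with this quality in F# minor, but it lies a perfect fifth above D (VI), so the chord functions as an applied dominant of VI.

V7/VI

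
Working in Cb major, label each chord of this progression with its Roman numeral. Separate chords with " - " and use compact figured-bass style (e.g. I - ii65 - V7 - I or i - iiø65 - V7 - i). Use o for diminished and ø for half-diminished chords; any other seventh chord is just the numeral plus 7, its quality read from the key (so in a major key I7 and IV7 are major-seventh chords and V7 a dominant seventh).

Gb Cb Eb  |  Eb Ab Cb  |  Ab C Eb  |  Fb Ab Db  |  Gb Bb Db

I64 - vi64 - V/ii - ii6 - V

Gb-Cb-Eb: major triad on Cb = scale degree 1 → I64.
Eb-Ab-Cb: minor triad on Ab = scale degree 6 → vi64.
Ab-C-Eb: a major triad on Ab, the applied dominant of ii → V/ii.
Fb-Ab-Db: minor triad on Db = scale degree 2 → ii6.
Gb-Bb-Db: root Gb is the dominant; major triad there is V.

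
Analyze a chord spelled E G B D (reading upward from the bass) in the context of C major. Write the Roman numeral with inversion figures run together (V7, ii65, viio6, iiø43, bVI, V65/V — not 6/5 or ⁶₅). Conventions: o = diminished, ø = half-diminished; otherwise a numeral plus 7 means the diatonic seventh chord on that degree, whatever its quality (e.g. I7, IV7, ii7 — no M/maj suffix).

iii7

The pitches E-G-B-D form a minor seventh chord rooted on E.
E is scale degree 3 in C major, and a minor seventh chord on that degree is written iii7.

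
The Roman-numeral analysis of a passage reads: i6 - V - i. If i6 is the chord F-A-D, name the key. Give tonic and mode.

i6 is given as F-A-D — a minor triad with root D.
If D is scale degree 1 and the mode makes that degree carry a minor triad, the tonic is D and the mode is minor.

D minor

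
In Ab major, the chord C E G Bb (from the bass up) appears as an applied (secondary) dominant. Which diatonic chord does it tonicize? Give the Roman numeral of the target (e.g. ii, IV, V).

The chord is a dominant seventh chord on C.
A dominant resolves down a perfect fifth: C → F. In Ab major, F is scale degree 6, i.e. vi.

vi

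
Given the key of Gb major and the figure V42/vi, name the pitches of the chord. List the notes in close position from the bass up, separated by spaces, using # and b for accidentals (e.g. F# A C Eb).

V42/vi is a secondary dominant — the dominant seventh of vi. vi in Gb major is Eb, so the applied chord's root is Bb, a perfect fifth above.
Building a dominant seventh chord on Bb gives Bb-D-F-Ab.
The figured bass 42 indicates third inversion, placing the seventh (Ab) in the bass: Ab-Bb-D-F.

Ab Bb D F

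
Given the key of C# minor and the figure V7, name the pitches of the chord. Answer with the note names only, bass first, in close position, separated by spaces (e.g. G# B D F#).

G# B# D# F#

In C# minor, scale degree 5 is G#. The dominant is major (leading tone raised), so V is a dominant seventh chord.
That chord is spelled G#-B#-D#-F#.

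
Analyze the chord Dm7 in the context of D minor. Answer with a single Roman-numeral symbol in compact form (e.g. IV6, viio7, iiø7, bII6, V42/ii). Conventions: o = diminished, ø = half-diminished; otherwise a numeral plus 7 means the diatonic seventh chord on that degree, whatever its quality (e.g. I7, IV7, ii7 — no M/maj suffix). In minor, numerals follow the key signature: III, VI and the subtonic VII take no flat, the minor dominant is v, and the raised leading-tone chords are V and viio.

Stacked in thirds the chord is D-F-A-C: a minor seventh chord on D.
In D minor, D is the tonic; the diatonic minor seventh chord there is i7.

i7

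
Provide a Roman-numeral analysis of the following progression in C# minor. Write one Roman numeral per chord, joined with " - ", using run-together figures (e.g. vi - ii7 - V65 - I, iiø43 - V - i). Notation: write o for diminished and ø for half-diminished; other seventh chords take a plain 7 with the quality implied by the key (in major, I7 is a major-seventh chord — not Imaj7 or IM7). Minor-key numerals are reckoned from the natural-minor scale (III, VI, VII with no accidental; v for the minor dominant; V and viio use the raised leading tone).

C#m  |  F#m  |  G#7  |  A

C#m: root C# is the tonic; minor triad there is i.
F#m: root F# is the subdominant; minor triad there is iv.
G#7: dominant seventh chord on G# = scale degree 5 → V7.
A: major triad on A = scale degree 6 → VI.

i - iv - V7 - VI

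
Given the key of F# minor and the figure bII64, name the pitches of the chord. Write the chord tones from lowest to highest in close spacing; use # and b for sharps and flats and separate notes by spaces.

D G B

Scale degree 2 in F# minor is G#; lowering it a half step gives G. bII64 is the Neapolitan chord — a major triad on the lowered second degree.
So the chord is G-B-D, a major triad.
The figured bass 64 indicates second inversion, placing the fifth (D) in the bass: D-G-B.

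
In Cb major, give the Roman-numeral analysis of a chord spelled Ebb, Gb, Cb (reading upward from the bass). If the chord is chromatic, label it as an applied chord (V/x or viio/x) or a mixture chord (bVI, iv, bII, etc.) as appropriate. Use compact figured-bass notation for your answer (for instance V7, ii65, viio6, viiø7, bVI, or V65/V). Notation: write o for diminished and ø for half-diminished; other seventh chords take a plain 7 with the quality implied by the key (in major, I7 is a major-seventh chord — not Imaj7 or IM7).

i6

Stacked in thirds the chord is Cb-Ebb-Gb: a minor triad on Cb.
Cb is the first degree of Cb major. This is the minor tonic, borrowed from the parallel minor.
With Ebb in the bass the chord is in first inversion, so the figured bass is 6.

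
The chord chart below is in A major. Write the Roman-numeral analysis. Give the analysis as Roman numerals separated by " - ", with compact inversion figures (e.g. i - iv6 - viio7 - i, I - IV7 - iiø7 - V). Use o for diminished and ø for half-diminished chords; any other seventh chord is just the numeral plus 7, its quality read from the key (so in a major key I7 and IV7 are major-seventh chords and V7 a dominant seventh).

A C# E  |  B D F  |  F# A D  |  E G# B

A-C#-E has root A, degree 1 in A major, so I.
B-D-F is non-diatonic — iio, a mixture chord from A minor.
F#-A-D: root D is the subdominant; major triad there is IV6.
E-G#-B has root E, degree 5 in A major, so V.

I - iio - IV6 - V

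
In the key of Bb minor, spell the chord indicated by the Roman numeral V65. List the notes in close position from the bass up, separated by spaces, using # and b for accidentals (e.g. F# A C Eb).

A C Eb F

In Bb minor, the fifth degree is F. The dominant is major (leading tone raised), so V is a dominant seventh chord.
Stacking thirds from F gives F-A-C-Eb.
The figured bass 65 indicates first inversion, placing the third (A) in the bass: A-C-Eb-F.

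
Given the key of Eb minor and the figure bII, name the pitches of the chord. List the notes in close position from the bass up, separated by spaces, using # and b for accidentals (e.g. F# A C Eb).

Scale degree 2 in Eb minor is F; lowering it a half step gives Fb. bII is the Neapolitan chord — a major triad on the lowered second degree.
So the chord is Fb-Ab-Cb.

Fb Ab Cb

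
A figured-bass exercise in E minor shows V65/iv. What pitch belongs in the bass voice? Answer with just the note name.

The applied chord V65/iv is rooted on E: E-G#-B-D.
The figure 65 means first inversion — the third is in the bass.

G#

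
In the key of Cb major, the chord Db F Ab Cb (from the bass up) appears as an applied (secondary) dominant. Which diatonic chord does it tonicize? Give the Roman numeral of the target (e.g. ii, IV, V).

V

The chord is a dominant seventh chord on Db.
A dominant resolves down a perfect fifth: Db → Gb. In Cb major, Gb is scale degree 5, i.e. V.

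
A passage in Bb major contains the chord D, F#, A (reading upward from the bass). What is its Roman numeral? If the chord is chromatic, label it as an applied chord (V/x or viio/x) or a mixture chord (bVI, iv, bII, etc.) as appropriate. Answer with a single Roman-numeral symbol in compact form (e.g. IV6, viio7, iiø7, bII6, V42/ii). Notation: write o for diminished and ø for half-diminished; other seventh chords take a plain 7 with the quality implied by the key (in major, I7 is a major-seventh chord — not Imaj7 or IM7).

V/vi

Stacked in thirds the chord is D-F#-A: a major triad on D.
D is not a diatonic chord root with this quality in Bb major, but it lies a perfect fifth above G (vi), so the chord functions as an applied dominant of vi.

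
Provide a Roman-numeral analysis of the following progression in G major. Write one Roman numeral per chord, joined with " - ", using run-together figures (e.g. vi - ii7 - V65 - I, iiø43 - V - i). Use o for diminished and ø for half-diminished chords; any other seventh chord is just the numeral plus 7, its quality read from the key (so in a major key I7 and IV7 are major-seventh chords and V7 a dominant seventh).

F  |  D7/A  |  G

bVII - V43 - I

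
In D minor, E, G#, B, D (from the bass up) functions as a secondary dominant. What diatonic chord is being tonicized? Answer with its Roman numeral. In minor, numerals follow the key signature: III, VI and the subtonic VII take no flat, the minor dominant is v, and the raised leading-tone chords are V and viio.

The chord is a dominant seventh chord on E.
A dominant resolves down a perfect fifth: E → A. In D minor, A is scale degree 5, i.e. V.

V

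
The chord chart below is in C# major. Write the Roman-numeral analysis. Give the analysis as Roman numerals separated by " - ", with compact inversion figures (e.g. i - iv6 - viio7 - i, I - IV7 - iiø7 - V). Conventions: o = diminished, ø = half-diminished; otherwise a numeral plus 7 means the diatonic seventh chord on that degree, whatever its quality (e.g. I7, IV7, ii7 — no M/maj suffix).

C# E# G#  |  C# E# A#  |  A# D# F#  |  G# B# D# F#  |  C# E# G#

C#-E#-G#: major triad on C# = scale degree 1 → I.
C#-E#-A# has root A#, degree 6 in C# major, so vi6.
A#-D#-F#: root D# is the supertonic; minor triad there is ii64.
G#-B#-D#-F#: root G# is the dominant; dominant seventh chord there is V7.
C#-E#-G#: major triad on C# = scale degree 1 → I.

I - vi6 - ii64 - V7 - I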